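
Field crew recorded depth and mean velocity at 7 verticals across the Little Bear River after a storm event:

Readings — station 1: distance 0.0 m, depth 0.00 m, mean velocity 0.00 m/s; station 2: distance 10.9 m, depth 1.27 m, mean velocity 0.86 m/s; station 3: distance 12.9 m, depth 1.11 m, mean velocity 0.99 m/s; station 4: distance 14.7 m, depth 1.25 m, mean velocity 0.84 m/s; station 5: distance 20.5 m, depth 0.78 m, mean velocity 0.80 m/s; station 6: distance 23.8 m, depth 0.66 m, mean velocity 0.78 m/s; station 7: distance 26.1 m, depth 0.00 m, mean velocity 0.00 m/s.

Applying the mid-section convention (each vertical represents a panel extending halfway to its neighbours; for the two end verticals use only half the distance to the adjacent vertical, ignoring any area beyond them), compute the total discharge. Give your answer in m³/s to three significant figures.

w_2 = (12.9 − 0.0)/2 = 6.45 m; q_2 = 0.86 × 1.27 × 6.45 = 7.045 m³/s
w_3 = (14.7 − 10.9)/2 = 1.9 m; q_3 = 0.99 × 1.11 × 1.9 = 2.088 m³/s
w_4 = (20.5 − 12.9)/2 = 3.8 m; q_4 = 0.84 × 1.25 × 3.8 = 3.990 m³/s
w_5 = (23.8 − 14.7)/2 = 4.55 m; q_5 = 0.80 × 0.78 × 4.55 = 2.839 m³/s
w_6 = (26.1 − 20.5)/2 = 2.8 m; q_6 = 0.78 × 0.66 × 2.8 = 1.441 m³/s
Stations 1, 7 contribute zero (depth or velocity is 0).
Q = Σ qᵢ = 17.40 m³/s

17.4 m³/s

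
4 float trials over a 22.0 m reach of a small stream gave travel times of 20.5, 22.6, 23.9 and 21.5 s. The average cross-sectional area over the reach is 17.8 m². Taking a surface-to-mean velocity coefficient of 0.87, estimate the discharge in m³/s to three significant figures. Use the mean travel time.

t̄ = (20.5 + 22.6 + 23.9 + 21.5) / 4 = 22.125 s
v_surface = L / t̄ = 22.0 / 22.125 = 0.9944 m/s
v_mean = 0.87 × 0.9944 = 0.8651 m/s
Q = A × v_mean = 17.8 × 0.8651 = 15.40 m³/s

15.4 m³/s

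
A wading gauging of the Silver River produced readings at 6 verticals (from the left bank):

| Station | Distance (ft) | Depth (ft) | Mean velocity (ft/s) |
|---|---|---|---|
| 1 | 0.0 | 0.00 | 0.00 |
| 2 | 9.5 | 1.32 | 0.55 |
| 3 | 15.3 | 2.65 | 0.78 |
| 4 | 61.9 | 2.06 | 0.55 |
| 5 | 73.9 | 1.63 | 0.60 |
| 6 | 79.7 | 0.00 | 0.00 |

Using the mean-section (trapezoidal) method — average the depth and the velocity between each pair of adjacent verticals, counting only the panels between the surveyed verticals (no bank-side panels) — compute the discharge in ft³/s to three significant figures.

96.5 ft³/s

Panel 1-2: Δb = 9.5 ft, d̄ = (0.00+1.32)/2 = 0.66, v̄ = (0.00+0.55)/2 = 0.275 → q = 9.5×0.66×0.275 = 1.724 ft³/s
Panel 2-3: Δb = 5.8 ft, d̄ = (1.32+2.65)/2 = 1.985, v̄ = (0.55+0.78)/2 = 0.665 → q = 5.8×1.985×0.665 = 7.656 ft³/s
Panel 3-4: Δb = 46.6 ft, d̄ = (2.65+2.06)/2 = 2.355, v̄ = (0.78+0.55)/2 = 0.665 → q = 46.6×2.355×0.665 = 72.98 ft³/s
Panel 4-5: Δb = 12 ft, d̄ = (2.06+1.63)/2 = 1.845, v̄ = (0.55+0.60)/2 = 0.575 → q = 12×1.845×0.575 = 12.73 ft³/s
Panel 5-6: Δb = 5.8 ft, d̄ = (1.63+0.00)/2 = 0.815, v̄ = (0.60+0.00)/2 = 0.3 → q = 5.8×0.815×0.3 = 1.418 ft³/s
Q = Σ q = 96.51 ft³/s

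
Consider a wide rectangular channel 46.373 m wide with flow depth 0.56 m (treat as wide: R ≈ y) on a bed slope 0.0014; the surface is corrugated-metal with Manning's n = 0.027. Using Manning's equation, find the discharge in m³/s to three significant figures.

A = b·y = 46.373 × 0.56 = 25.97 m²
Wide channel: R ≈ y = 0.56 m
Q = (1/n)·A·R^(2/3)·S^(1/2) = (1/0.027) × 25.97 × 0.5600^(2/3) × 0.0014^(1/2) = 24.45 m³/s

24.4 m³/s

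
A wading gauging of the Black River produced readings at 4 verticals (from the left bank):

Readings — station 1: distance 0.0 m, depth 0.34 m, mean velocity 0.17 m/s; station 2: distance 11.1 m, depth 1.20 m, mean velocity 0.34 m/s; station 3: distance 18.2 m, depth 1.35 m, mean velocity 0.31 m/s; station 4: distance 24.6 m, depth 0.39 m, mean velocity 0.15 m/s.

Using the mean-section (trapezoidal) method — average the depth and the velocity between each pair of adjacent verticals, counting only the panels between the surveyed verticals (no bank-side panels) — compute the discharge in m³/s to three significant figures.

6.40 m³/s

Panel 1-2: Δb = 11.1 m, d̄ = (0.34+1.20)/2 = 0.77, v̄ = (0.17+0.34)/2 = 0.255 → q = 11.1×0.77×0.255 = 2.179 m³/s
Panel 2-3: Δb = 7.1 m, d̄ = (1.20+1.35)/2 = 1.275, v̄ = (0.34+0.31)/2 = 0.325 → q = 7.1×1.275×0.325 = 2.942 m³/s
Panel 3-4: Δb = 6.4 m, d̄ = (1.35+0.39)/2 = 0.87, v̄ = (0.31+0.15)/2 = 0.23 → q = 6.4×0.87×0.23 = 1.281 m³/s
Q = Σ q = 6.402 m³/s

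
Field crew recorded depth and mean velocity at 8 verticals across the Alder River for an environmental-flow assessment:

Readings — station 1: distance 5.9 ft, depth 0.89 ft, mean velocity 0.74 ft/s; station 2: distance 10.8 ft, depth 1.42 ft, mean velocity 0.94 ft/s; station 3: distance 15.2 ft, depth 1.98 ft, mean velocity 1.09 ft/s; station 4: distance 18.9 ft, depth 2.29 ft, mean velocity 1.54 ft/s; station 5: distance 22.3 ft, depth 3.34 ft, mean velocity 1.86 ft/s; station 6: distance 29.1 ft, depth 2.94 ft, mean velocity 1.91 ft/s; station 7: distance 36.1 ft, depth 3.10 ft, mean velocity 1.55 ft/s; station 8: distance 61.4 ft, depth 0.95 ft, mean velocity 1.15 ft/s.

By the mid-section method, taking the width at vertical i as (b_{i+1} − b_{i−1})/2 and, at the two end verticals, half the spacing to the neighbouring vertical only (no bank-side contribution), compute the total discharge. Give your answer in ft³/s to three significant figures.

191 ft³/s

w_1 = (10.8 − 5.9)/2 = 2.45 ft; q_1 = 0.74 × 0.89 × 2.45 = 1.614 ft³/s
w_2 = (15.2 − 5.9)/2 = 4.65 ft; q_2 = 0.94 × 1.42 × 4.65 = 6.207 ft³/s
w_3 = (18.9 − 10.8)/2 = 4.05 ft; q_3 = 1.09 × 1.98 × 4.05 = 8.741 ft³/s
w_4 = (22.3 − 15.2)/2 = 3.55 ft; q_4 = 1.54 × 2.29 × 3.55 = 12.52 ft³/s
w_5 = (29.1 − 18.9)/2 = 5.1 ft; q_5 = 1.86 × 3.34 × 5.1 = 31.68 ft³/s
w_6 = (36.1 − 22.3)/2 = 6.9 ft; q_6 = 1.91 × 2.94 × 6.9 = 38.75 ft³/s
w_7 = (61.4 − 29.1)/2 = 16.15 ft; q_7 = 1.55 × 3.10 × 16.15 = 77.60 ft³/s
w_8 = (61.4 − 36.1)/2 = 12.65 ft; q_8 = 1.15 × 0.95 × 12.65 = 13.82 ft³/s
Q = Σ qᵢ = 190.9 ft³/s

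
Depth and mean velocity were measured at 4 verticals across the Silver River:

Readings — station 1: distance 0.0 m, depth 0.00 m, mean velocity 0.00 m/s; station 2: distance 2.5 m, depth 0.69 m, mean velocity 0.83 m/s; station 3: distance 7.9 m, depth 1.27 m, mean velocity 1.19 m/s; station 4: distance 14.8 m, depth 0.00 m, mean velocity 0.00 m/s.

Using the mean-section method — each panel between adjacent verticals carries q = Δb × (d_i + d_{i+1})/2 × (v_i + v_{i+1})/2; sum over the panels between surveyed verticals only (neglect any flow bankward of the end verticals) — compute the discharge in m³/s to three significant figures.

8.31 m³/s

Panel 1-2: Δb = 2.5 m, d̄ = (0.00+0.69)/2 = 0.345, v̄ = (0.00+0.83)/2 = 0.415 → q = 2.5×0.345×0.415 = 0.3579 m³/s
Panel 2-3: Δb = 5.4 m, d̄ = (0.69+1.27)/2 = 0.98, v̄ = (0.83+1.19)/2 = 1.01 → q = 5.4×0.98×1.01 = 5.345 m³/s
Panel 3-4: Δb = 6.9 m, d̄ = (1.27+0.00)/2 = 0.635, v̄ = (1.19+0.00)/2 = 0.595 → q = 6.9×0.635×0.595 = 2.607 m³/s
Q = Σ q = 8.310 m³/s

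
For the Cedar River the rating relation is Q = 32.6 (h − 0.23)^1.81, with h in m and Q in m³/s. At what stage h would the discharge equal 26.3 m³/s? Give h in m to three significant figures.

1.12 m

h − h₀ = (Q/C)^(1/b) = (26.3/32.6)^(1/1.81) = 0.8881 m
h = 0.23 + 0.8881 = 1.118 m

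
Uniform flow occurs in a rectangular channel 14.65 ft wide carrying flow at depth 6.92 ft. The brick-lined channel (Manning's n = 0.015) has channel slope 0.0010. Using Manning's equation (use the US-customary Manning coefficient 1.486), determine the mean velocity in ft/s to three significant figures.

A = b·y = 14.65 × 6.92 = 101.4 ft²
P = b + 2y = 14.65 + 2×6.92 = 28.49 ft
R = A/P = 101.4/28.49 = 3.558 ft
Q = (1.486/n)·A·R^(2/3)·S^(1/2) = (1.486/0.015) × 101.4 × 3.558^(2/3) × 0.0010^(1/2) = 740.2 ft³/s
V = Q/A = 740.2/101.4 = 7.302 ft/s

7.30 ft/s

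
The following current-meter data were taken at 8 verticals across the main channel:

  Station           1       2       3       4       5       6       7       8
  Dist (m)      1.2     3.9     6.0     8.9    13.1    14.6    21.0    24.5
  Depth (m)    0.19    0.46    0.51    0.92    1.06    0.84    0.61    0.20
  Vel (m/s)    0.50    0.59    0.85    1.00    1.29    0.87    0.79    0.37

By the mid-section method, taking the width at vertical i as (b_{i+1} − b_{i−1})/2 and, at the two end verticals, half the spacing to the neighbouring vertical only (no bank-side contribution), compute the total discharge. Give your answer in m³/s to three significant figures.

14.4 m³/s

w_1 = (3.9 − 1.2)/2 = 1.35 m; q_1 = 0.50 × 0.19 × 1.35 = 0.1283 m³/s
w_2 = (6.0 − 1.2)/2 = 2.4 m; q_2 = 0.59 × 0.46 × 2.4 = 0.6514 m³/s
w_3 = (8.9 − 3.9)/2 = 2.5 m; q_3 = 0.85 × 0.51 × 2.5 = 1.084 m³/s
w_4 = (13.1 − 6.0)/2 = 3.55 m; q_4 = 1.00 × 0.92 × 3.55 = 3.266 m³/s
w_5 = (14.6 − 8.9)/2 = 2.85 m; q_5 = 1.29 × 1.06 × 2.85 = 3.897 m³/s
w_6 = (21.0 − 13.1)/2 = 3.95 m; q_6 = 0.87 × 0.84 × 3.95 = 2.887 m³/s
w_7 = (24.5 − 14.6)/2 = 4.95 m; q_7 = 0.79 × 0.61 × 4.95 = 2.385 m³/s
w_8 = (24.5 − 21.0)/2 = 1.75 m; q_8 = 0.37 × 0.20 × 1.75 = 0.1295 m³/s
Q = Σ qᵢ = 14.43 m³/s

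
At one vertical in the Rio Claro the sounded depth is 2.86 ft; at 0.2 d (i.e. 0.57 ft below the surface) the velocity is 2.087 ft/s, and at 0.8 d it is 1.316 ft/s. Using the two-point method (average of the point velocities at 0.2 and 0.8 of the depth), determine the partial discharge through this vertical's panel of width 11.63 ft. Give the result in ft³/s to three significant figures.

v̄ = (2.087 + 1.316) / 2 = 1.702 ft/s
q = v̄ × d × w = 1.702 × 2.86 × 11.63 = 56.59 ft³/s

56.6 ft³/s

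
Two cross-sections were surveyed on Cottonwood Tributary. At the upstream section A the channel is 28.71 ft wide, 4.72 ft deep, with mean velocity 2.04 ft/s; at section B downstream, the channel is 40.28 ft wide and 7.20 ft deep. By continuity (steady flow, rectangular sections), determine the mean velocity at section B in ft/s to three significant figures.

Q = A₁V₁ = (28.71×4.72) × 2.04 = 276.4 ft³/s
A₂ = 40.28 × 7.20 = 290.0 ft²
V₂ = Q/A₂ = 276.4/290.0 = 0.9532 ft/s

0.953 ft/s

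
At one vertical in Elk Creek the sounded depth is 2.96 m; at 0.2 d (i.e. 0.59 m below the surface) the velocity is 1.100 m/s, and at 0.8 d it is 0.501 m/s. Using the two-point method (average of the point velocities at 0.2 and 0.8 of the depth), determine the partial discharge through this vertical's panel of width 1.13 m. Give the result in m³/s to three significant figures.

v̄ = (1.100 + 0.501) / 2 = 0.8005 m/s
q = v̄ × d × w = 0.8005 × 2.96 × 1.13 = 2.678 m³/s

2.68 m³/s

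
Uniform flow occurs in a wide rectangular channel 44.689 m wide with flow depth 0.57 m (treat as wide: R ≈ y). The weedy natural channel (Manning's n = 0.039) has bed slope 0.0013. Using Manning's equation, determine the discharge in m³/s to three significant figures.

A = b·y = 44.689 × 0.57 = 25.47 m²
Wide channel: R ≈ y = 0.57 m
Q = (1/n)·A·R^(2/3)·S^(1/2) = (1/0.039) × 25.47 × 0.5700^(2/3) × 0.0013^(1/2) = 16.19 m³/s

16.2 m³/s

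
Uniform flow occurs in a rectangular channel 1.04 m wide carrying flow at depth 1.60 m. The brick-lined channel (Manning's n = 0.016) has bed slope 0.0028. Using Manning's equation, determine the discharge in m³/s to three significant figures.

A = b·y = 1.04 × 1.60 = 1.664 m²
P = b + 2y = 1.04 + 2×1.60 = 4.240 m
R = A/P = 1.664/4.240 = 0.3925 m
Q = (1/n)·A·R^(2/3)·S^(1/2) = (1/0.016) × 1.664 × 0.3925^(2/3) × 0.0028^(1/2) = 2.950 m³/s

2.95 m³/s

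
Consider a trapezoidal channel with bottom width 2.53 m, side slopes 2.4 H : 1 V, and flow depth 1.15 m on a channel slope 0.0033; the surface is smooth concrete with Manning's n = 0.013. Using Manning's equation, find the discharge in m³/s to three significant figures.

21.5 m³/s

A = (b + z·y)·y = (2.53 + 2.4×1.15)×1.15 = 6.084 m²
P = b + 2y√(1+z²) = 2.53 + 2×1.15×√(1+2.4²) = 8.510 m
R = A/P = 6.084/8.510 = 0.7149 m
Q = (1/n)·A·R^(2/3)·S^(1/2) = (1/0.013) × 6.084 × 0.7149^(2/3) × 0.0033^(1/2) = 21.49 m³/s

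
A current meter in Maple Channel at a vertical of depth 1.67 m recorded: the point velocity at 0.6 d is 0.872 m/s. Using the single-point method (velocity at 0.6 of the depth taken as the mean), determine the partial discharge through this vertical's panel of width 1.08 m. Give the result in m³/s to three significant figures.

v̄ = v₀.₆ = 0.872 m/s
q = v̄ × d × w = 0.8720 × 1.67 × 1.08 = 1.573 m³/s

1.57 m³/s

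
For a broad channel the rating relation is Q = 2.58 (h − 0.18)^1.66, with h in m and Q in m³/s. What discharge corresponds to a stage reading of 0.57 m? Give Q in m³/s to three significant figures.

Q = 2.58 × (0.57 − 0.18)^1.66 = 2.58 × 0.39^1.66 = 0.5405 m³/s

0.540 m³/s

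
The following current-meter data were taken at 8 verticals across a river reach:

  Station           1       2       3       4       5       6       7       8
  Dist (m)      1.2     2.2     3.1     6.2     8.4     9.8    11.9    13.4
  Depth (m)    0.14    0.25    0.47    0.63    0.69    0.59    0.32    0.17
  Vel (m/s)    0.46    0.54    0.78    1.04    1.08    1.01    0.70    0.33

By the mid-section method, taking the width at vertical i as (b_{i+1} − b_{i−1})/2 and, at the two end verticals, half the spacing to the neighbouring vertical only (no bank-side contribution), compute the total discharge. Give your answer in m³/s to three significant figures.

5.46 m³/s

w_1 = (2.2 − 1.2)/2 = 0.5 m; q_1 = 0.46 × 0.14 × 0.5 = 0.03220 m³/s
w_2 = (3.1 − 1.2)/2 = 0.95 m; q_2 = 0.54 × 0.25 × 0.95 = 0.1283 m³/s
w_3 = (6.2 − 2.2)/2 = 2 m; q_3 = 0.78 × 0.47 × 2 = 0.7332 m³/s
w_4 = (8.4 − 3.1)/2 = 2.65 m; q_4 = 1.04 × 0.63 × 2.65 = 1.736 m³/s
w_5 = (9.8 − 6.2)/2 = 1.8 m; q_5 = 1.08 × 0.69 × 1.8 = 1.341 m³/s
w_6 = (11.9 − 8.4)/2 = 1.75 m; q_6 = 1.01 × 0.59 × 1.75 = 1.043 m³/s
w_7 = (13.4 − 9.8)/2 = 1.8 m; q_7 = 0.70 × 0.32 × 1.8 = 0.4032 m³/s
w_8 = (13.4 − 11.9)/2 = 0.75 m; q_8 = 0.33 × 0.17 × 0.75 = 0.04208 m³/s
Q = Σ qᵢ = 5.459 m³/s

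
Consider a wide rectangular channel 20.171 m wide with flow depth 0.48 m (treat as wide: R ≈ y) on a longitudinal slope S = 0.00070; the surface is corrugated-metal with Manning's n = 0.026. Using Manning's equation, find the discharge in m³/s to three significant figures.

6.04 m³/s

A = b·y = 20.171 × 0.48 = 9.682 m²
Wide channel: R ≈ y = 0.48 m
Q = (1/n)·A·R^(2/3)·S^(1/2) = (1/0.026) × 9.682 × 0.4800^(2/3) × 0.00070^(1/2) = 6.040 m³/s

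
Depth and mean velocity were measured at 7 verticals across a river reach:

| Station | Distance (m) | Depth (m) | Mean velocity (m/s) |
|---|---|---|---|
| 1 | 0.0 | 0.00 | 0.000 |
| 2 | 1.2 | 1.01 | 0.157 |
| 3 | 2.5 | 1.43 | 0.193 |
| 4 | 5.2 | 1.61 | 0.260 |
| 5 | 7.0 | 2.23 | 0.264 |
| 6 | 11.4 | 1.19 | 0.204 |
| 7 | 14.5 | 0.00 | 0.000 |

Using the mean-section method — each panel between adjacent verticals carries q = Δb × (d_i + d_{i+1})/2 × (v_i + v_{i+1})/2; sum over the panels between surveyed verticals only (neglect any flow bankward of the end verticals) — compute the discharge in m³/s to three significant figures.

4.11 m³/s

Panel 1-2: Δb = 1.2 m, d̄ = (0.00+1.01)/2 = 0.505, v̄ = (0.000+0.157)/2 = 0.0785 → q = 1.2×0.505×0.0785 = 0.04757 m³/s
Panel 2-3: Δb = 1.3 m, d̄ = (1.01+1.43)/2 = 1.22, v̄ = (0.157+0.193)/2 = 0.175 → q = 1.3×1.22×0.175 = 0.2776 m³/s
Panel 3-4: Δb = 2.7 m, d̄ = (1.43+1.61)/2 = 1.52, v̄ = (0.193+0.260)/2 = 0.2265 → q = 2.7×1.52×0.2265 = 0.9296 m³/s
Panel 4-5: Δb = 1.8 m, d̄ = (1.61+2.23)/2 = 1.92, v̄ = (0.260+0.264)/2 = 0.262 → q = 1.8×1.92×0.262 = 0.9055 m³/s
Panel 5-6: Δb = 4.4 m, d̄ = (2.23+1.19)/2 = 1.71, v̄ = (0.264+0.204)/2 = 0.234 → q = 4.4×1.71×0.234 = 1.761 m³/s
Panel 6-7: Δb = 3.1 m, d̄ = (1.19+0.00)/2 = 0.595, v̄ = (0.204+0.000)/2 = 0.102 → q = 3.1×0.595×0.102 = 0.1881 m³/s
Q = Σ q = 4.109 m³/s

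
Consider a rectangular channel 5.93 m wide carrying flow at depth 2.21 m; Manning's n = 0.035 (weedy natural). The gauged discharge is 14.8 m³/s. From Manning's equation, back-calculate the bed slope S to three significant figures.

A = b·y = 5.93 × 2.21 = 13.11 m²
P = b + 2y = 5.93 + 2×2.21 = 10.35 m
R = A/P = 13.11/10.35 = 1.266 m
S = (Q·n / (1·A·R^(2/3)))² = (14.8×0.035 / (1×13.11×1.170))² = 0.001140

0.00114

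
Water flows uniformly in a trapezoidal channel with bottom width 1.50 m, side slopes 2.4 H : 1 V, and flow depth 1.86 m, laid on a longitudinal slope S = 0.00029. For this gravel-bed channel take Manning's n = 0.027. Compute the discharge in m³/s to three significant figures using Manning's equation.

6.96 m³/s

A = (b + z·y)·y = (1.50 + 2.4×1.86)×1.86 = 11.09 m²
P = b + 2y√(1+z²) = 1.50 + 2×1.86×√(1+2.4²) = 11.17 m
R = A/P = 11.09/11.17 = 0.9929 m
Q = (1/n)·A·R^(2/3)·S^(1/2) = (1/0.027) × 11.09 × 0.9929^(2/3) × 0.00029^(1/2) = 6.964 m³/s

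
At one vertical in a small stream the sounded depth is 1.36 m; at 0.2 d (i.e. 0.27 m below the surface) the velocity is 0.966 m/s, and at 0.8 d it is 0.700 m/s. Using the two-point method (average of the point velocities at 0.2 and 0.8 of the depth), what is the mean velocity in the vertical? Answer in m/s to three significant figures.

0.833 m/s

v̄ = (0.966 + 0.700) / 2 = 0.8330 m/s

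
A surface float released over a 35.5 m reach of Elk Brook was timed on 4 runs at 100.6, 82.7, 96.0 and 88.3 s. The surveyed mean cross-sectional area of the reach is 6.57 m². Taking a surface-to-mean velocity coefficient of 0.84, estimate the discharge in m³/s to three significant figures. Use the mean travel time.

t̄ = (100.6 + 82.7 + 96.0 + 88.3) / 4 = 91.9 s
v_surface = L / t̄ = 35.5 / 91.9 = 0.3863 m/s
v_mean = 0.84 × 0.3863 = 0.3245 m/s
Q = A × v_mean = 6.57 × 0.3245 = 2.132 m³/s

2.13 m³/s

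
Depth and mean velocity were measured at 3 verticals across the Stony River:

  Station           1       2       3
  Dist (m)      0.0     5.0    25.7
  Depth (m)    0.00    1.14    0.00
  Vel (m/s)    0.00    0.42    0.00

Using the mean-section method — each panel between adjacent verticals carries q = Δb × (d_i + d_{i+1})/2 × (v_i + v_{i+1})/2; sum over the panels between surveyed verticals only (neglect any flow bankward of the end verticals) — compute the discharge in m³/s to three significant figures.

3.08 m³/s

Panel 1-2: Δb = 5 m, d̄ = (0.00+1.14)/2 = 0.57, v̄ = (0.00+0.42)/2 = 0.21 → q = 5×0.57×0.21 = 0.5985 m³/s
Panel 2-3: Δb = 20.7 m, d̄ = (1.14+0.00)/2 = 0.57, v̄ = (0.42+0.00)/2 = 0.21 → q = 20.7×0.57×0.21 = 2.478 m³/s
Q = Σ q = 3.076 m³/s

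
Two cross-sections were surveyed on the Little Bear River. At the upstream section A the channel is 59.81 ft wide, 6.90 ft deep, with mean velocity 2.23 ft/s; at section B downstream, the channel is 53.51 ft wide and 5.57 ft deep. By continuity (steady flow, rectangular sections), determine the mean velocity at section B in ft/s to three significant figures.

Q = A₁V₁ = (59.81×6.90) × 2.23 = 920.3 ft³/s
A₂ = 53.51 × 5.57 = 298.1 ft²
V₂ = Q/A₂ = 920.3/298.1 = 3.088 ft/s

3.09 ft/s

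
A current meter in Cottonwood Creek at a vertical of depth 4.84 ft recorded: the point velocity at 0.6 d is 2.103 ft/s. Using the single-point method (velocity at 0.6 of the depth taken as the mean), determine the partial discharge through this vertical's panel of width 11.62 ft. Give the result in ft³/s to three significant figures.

v̄ = v₀.₆ = 2.103 ft/s
q = v̄ × d × w = 2.103 × 4.84 × 11.62 = 118.3 ft³/s

118 ft³/s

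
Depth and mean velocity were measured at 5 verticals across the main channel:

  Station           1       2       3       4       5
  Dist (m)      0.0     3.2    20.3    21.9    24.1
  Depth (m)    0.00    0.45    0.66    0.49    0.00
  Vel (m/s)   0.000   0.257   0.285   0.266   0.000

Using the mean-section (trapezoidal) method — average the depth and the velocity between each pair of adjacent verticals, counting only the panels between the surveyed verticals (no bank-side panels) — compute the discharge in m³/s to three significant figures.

2.99 m³/s

Panel 1-2: Δb = 3.2 m, d̄ = (0.00+0.45)/2 = 0.225, v̄ = (0.000+0.257)/2 = 0.1285 → q = 3.2×0.225×0.1285 = 0.09252 m³/s
Panel 2-3: Δb = 17.1 m, d̄ = (0.45+0.66)/2 = 0.555, v̄ = (0.257+0.285)/2 = 0.271 → q = 17.1×0.555×0.271 = 2.572 m³/s
Panel 3-4: Δb = 1.6 m, d̄ = (0.66+0.49)/2 = 0.575, v̄ = (0.285+0.266)/2 = 0.2755 → q = 1.6×0.575×0.2755 = 0.2535 m³/s
Panel 4-5: Δb = 2.2 m, d̄ = (0.49+0.00)/2 = 0.245, v̄ = (0.266+0.000)/2 = 0.133 → q = 2.2×0.245×0.133 = 0.07169 m³/s
Q = Σ q = 2.990 m³/s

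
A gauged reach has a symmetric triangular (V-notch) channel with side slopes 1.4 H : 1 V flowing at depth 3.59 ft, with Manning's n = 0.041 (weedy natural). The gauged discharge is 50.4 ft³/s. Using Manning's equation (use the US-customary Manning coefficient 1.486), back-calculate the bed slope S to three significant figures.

A = z·y² = 1.4×3.59² = 18.04 ft²
P = 2y√(1+z²) = 2×3.59×√(1+1.4²) = 12.35 ft
R = A/P = 18.04/12.35 = 1.461 ft
S = (Q·n / (1.486·A·R^(2/3)))² = (50.4×0.041 / (1.486×18.04×1.287))² = 0.003584

0.00358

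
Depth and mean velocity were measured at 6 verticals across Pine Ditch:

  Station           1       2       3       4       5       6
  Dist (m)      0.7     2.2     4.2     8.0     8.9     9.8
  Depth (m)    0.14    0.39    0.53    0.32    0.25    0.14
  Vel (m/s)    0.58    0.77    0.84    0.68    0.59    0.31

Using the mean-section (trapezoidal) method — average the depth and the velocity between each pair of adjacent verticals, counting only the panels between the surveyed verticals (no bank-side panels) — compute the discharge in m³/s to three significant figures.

2.48 m³/s

Panel 1-2: Δb = 1.5 m, d̄ = (0.14+0.39)/2 = 0.265, v̄ = (0.58+0.77)/2 = 0.675 → q = 1.5×0.265×0.675 = 0.2683 m³/s
Panel 2-3: Δb = 2 m, d̄ = (0.39+0.53)/2 = 0.46, v̄ = (0.77+0.84)/2 = 0.805 → q = 2×0.46×0.805 = 0.7406 m³/s
Panel 3-4: Δb = 3.8 m, d̄ = (0.53+0.32)/2 = 0.425, v̄ = (0.84+0.68)/2 = 0.76 → q = 3.8×0.425×0.76 = 1.227 m³/s
Panel 4-5: Δb = 0.9 m, d̄ = (0.32+0.25)/2 = 0.285, v̄ = (0.68+0.59)/2 = 0.635 → q = 0.9×0.285×0.635 = 0.1629 m³/s
Panel 5-6: Δb = 0.9 m, d̄ = (0.25+0.14)/2 = 0.195, v̄ = (0.59+0.31)/2 = 0.45 → q = 0.9×0.195×0.45 = 0.07898 m³/s
Q = Σ q = 2.478 m³/s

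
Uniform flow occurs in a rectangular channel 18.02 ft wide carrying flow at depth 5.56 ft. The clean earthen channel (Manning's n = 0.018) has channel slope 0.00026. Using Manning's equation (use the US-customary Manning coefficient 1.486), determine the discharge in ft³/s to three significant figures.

A = b·y = 18.02 × 5.56 = 100.2 ft²
P = b + 2y = 18.02 + 2×5.56 = 29.14 ft
R = A/P = 100.2/29.14 = 3.438 ft
Q = (1.486/n)·A·R^(2/3)·S^(1/2) = (1.486/0.018) × 100.2 × 3.438^(2/3) × 0.00026^(1/2) = 303.8 ft³/s

304 ft³/s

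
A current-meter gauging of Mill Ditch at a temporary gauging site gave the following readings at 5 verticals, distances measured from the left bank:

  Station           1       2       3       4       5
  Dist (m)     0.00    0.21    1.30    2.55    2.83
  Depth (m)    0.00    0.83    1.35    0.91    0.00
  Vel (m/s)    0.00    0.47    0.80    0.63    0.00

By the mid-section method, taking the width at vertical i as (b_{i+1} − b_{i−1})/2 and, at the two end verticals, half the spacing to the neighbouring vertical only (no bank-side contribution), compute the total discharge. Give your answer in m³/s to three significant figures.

1.96 m³/s

w_2 = (1.30 − 0.00)/2 = 0.65 m; q_2 = 0.47 × 0.83 × 0.65 = 0.2536 m³/s
w_3 = (2.55 − 0.21)/2 = 1.17 m; q_3 = 0.80 × 1.35 × 1.17 = 1.264 m³/s
w_4 = (2.83 − 1.30)/2 = 0.765 m; q_4 = 0.63 × 0.91 × 0.765 = 0.4386 m³/s
Stations 1, 5 contribute zero (depth or velocity is 0).
Q = Σ qᵢ = 1.956 m³/s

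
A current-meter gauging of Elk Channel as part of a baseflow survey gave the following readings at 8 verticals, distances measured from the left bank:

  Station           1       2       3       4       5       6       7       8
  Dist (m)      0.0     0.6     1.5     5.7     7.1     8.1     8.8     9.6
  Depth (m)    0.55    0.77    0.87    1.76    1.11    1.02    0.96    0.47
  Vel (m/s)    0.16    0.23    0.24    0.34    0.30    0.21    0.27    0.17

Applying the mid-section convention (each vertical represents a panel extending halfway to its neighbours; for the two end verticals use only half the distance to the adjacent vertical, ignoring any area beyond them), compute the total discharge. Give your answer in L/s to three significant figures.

w_1 = (0.6 − 0.0)/2 = 0.3 m; q_1 = 0.16 × 0.55 × 0.3 = 0.02640 m³/s
w_2 = (1.5 − 0.0)/2 = 0.75 m; q_2 = 0.23 × 0.77 × 0.75 = 0.1328 m³/s
w_3 = (5.7 − 0.6)/2 = 2.55 m; q_3 = 0.24 × 0.87 × 2.55 = 0.5324 m³/s
w_4 = (7.1 − 1.5)/2 = 2.8 m; q_4 = 0.34 × 1.76 × 2.8 = 1.676 m³/s
w_5 = (8.1 − 5.7)/2 = 1.2 m; q_5 = 0.30 × 1.11 × 1.2 = 0.3996 m³/s
w_6 = (8.8 − 7.1)/2 = 0.85 m; q_6 = 0.21 × 1.02 × 0.85 = 0.1821 m³/s
w_7 = (9.6 − 8.1)/2 = 0.75 m; q_7 = 0.27 × 0.96 × 0.75 = 0.1944 m³/s
w_8 = (9.6 − 8.8)/2 = 0.4 m; q_8 = 0.17 × 0.47 × 0.4 = 0.03196 m³/s
Q = Σ qᵢ = 3.175 m³/s
= 3.175 × 1000 = 3175 L/s

3180 L/s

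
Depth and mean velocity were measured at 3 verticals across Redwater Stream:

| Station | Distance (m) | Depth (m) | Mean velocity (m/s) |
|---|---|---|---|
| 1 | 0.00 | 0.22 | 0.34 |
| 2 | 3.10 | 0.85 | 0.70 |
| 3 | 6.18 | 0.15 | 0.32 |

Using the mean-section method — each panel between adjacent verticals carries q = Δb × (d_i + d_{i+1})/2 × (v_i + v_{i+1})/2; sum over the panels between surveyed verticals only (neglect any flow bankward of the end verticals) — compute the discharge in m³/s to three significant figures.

Panel 1-2: Δb = 3.1 m, d̄ = (0.22+0.85)/2 = 0.535, v̄ = (0.34+0.70)/2 = 0.52 → q = 3.1×0.535×0.52 = 0.8624 m³/s
Panel 2-3: Δb = 3.08 m, d̄ = (0.85+0.15)/2 = 0.5, v̄ = (0.70+0.32)/2 = 0.51 → q = 3.08×0.5×0.51 = 0.7854 m³/s
Q = Σ q = 1.648 m³/s

1.65 m³/s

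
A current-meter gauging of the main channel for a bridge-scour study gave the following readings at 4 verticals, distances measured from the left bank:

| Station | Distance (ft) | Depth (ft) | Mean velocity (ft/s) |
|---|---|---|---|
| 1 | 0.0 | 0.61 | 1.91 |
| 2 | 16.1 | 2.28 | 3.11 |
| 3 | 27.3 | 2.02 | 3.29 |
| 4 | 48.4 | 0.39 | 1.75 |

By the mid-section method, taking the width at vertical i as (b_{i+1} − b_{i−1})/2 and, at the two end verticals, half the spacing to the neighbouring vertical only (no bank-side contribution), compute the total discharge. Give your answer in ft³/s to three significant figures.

221 ft³/s

w_1 = (16.1 − 0.0)/2 = 8.05 ft; q_1 = 1.91 × 0.61 × 8.05 = 9.379 ft³/s
w_2 = (27.3 − 0.0)/2 = 13.65 ft; q_2 = 3.11 × 2.28 × 13.65 = 96.79 ft³/s
w_3 = (48.4 − 16.1)/2 = 16.15 ft; q_3 = 3.29 × 2.02 × 16.15 = 107.3 ft³/s
w_4 = (48.4 − 27.3)/2 = 10.55 ft; q_4 = 1.75 × 0.39 × 10.55 = 7.200 ft³/s
Q = Σ qᵢ = 220.7 ft³/s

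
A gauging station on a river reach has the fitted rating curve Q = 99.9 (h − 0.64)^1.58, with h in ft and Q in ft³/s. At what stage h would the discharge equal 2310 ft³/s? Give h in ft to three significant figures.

h − h₀ = (Q/C)^(1/b) = (2310/99.9)^(1/1.58) = 7.300 ft
h = 0.64 + 7.300 = 7.940 ft

7.94 ft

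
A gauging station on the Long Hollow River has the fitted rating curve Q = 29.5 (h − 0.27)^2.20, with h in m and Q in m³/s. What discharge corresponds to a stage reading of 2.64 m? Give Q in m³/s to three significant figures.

Q = 29.5 × (2.64 − 0.27)^2.20 = 29.5 × 2.37^2.20 = 196.9 m³/s

197 m³/s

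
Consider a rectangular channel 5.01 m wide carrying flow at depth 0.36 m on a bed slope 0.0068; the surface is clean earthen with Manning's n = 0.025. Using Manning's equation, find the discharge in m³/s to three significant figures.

2.75 m³/s

A = b·y = 5.01 × 0.36 = 1.804 m²
P = b + 2y = 5.01 + 2×0.36 = 5.730 m
R = A/P = 1.804/5.730 = 0.3148 m
Q = (1/n)·A·R^(2/3)·S^(1/2) = (1/0.025) × 1.804 × 0.3148^(2/3) × 0.0068^(1/2) = 2.753 m³/s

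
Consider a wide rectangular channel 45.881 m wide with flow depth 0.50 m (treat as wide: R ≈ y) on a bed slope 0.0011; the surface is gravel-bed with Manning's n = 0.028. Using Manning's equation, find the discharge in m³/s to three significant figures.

17.1 m³/s

A = b·y = 45.881 × 0.50 = 22.94 m²
Wide channel: R ≈ y = 0.50 m
Q = (1/n)·A·R^(2/3)·S^(1/2) = (1/0.028) × 22.94 × 0.5000^(2/3) × 0.0011^(1/2) = 17.12 m³/s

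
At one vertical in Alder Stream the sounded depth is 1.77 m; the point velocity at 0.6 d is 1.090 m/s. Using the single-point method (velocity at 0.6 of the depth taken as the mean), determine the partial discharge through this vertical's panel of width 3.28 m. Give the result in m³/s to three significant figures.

v̄ = v₀.₆ = 1.090 m/s
q = v̄ × d × w = 1.090 × 1.77 × 3.28 = 6.328 m³/s

6.33 m³/s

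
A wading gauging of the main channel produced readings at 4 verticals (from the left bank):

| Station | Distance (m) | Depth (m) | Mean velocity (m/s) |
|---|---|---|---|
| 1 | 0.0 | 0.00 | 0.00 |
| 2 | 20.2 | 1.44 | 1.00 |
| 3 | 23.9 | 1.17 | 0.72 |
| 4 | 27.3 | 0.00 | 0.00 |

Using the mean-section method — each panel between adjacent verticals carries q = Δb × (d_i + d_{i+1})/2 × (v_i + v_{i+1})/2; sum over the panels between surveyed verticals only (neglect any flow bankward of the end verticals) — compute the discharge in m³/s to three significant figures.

12.1 m³/s

Panel 1-2: Δb = 20.2 m, d̄ = (0.00+1.44)/2 = 0.72, v̄ = (0.00+1.00)/2 = 0.5 → q = 20.2×0.72×0.5 = 7.272 m³/s
Panel 2-3: Δb = 3.7 m, d̄ = (1.44+1.17)/2 = 1.305, v̄ = (1.00+0.72)/2 = 0.86 → q = 3.7×1.305×0.86 = 4.153 m³/s
Panel 3-4: Δb = 3.4 m, d̄ = (1.17+0.00)/2 = 0.585, v̄ = (0.72+0.00)/2 = 0.36 → q = 3.4×0.585×0.36 = 0.7160 m³/s
Q = Σ q = 12.14 m³/s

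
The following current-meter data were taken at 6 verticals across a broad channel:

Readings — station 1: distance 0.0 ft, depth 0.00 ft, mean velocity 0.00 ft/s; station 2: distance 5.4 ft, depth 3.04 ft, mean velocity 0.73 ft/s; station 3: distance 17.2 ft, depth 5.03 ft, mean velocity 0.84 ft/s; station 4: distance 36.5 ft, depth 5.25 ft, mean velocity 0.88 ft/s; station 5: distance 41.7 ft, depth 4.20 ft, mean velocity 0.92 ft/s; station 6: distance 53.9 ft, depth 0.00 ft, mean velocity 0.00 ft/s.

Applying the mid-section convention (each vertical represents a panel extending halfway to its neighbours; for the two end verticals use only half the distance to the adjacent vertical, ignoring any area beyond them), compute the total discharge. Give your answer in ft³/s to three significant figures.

w_2 = (17.2 − 0.0)/2 = 8.6 ft; q_2 = 0.73 × 3.04 × 8.6 = 19.09 ft³/s
w_3 = (36.5 − 5.4)/2 = 15.55 ft; q_3 = 0.84 × 5.03 × 15.55 = 65.70 ft³/s
w_4 = (41.7 − 17.2)/2 = 12.25 ft; q_4 = 0.88 × 5.25 × 12.25 = 56.60 ft³/s
w_5 = (53.9 − 36.5)/2 = 8.7 ft; q_5 = 0.92 × 4.20 × 8.7 = 33.62 ft³/s
Stations 1, 6 contribute zero (depth or velocity is 0).
Q = Σ qᵢ = 175.0 ft³/s

175 ft³/s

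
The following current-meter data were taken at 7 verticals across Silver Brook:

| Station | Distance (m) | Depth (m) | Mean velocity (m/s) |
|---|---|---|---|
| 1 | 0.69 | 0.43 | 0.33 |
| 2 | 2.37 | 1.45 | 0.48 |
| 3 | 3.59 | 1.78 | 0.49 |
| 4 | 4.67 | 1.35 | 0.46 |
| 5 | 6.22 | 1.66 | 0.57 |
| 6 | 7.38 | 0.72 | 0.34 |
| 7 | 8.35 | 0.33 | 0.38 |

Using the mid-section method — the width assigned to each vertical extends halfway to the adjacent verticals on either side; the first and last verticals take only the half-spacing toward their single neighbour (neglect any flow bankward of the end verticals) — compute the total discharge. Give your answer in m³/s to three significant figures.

4.55 m³/s

w_1 = (2.37 − 0.69)/2 = 0.84 m; q_1 = 0.33 × 0.43 × 0.84 = 0.1192 m³/s
w_2 = (3.59 − 0.69)/2 = 1.45 m; q_2 = 0.48 × 1.45 × 1.45 = 1.009 m³/s
w_3 = (4.67 − 2.37)/2 = 1.15 m; q_3 = 0.49 × 1.78 × 1.15 = 1.003 m³/s
w_4 = (6.22 − 3.59)/2 = 1.315 m; q_4 = 0.46 × 1.35 × 1.315 = 0.8166 m³/s
w_5 = (7.38 − 4.67)/2 = 1.355 m; q_5 = 0.57 × 1.66 × 1.355 = 1.282 m³/s
w_6 = (8.35 − 6.22)/2 = 1.065 m; q_6 = 0.34 × 0.72 × 1.065 = 0.2607 m³/s
w_7 = (8.35 − 7.38)/2 = 0.485 m; q_7 = 0.38 × 0.33 × 0.485 = 0.06082 m³/s
Q = Σ qᵢ = 4.552 m³/s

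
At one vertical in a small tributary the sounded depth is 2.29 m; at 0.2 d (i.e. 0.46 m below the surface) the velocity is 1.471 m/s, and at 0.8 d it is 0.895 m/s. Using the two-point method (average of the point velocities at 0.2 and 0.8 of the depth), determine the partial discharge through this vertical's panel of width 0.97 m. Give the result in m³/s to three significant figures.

v̄ = (1.471 + 0.895) / 2 = 1.183 m/s
q = v̄ × d × w = 1.183 × 2.29 × 0.97 = 2.628 m³/s

2.63 m³/s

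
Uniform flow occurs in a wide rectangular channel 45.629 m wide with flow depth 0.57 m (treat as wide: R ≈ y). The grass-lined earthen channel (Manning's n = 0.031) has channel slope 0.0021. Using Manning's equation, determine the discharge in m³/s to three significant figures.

26.4 m³/s

A = b·y = 45.629 × 0.57 = 26.01 m²
Wide channel: R ≈ y = 0.57 m
Q = (1/n)·A·R^(2/3)·S^(1/2) = (1/0.031) × 26.01 × 0.5700^(2/3) × 0.0021^(1/2) = 26.43 m³/s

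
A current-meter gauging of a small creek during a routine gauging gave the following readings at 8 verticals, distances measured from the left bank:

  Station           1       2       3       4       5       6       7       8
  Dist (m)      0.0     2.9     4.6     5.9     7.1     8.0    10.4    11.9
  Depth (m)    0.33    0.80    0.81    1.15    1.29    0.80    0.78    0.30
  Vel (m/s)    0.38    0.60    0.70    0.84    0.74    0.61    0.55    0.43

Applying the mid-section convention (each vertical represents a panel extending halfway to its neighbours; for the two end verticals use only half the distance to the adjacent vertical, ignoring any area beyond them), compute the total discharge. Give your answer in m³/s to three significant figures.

w_1 = (2.9 − 0.0)/2 = 1.45 m; q_1 = 0.38 × 0.33 × 1.45 = 0.1818 m³/s
w_2 = (4.6 − 0.0)/2 = 2.3 m; q_2 = 0.60 × 0.80 × 2.3 = 1.104 m³/s
w_3 = (5.9 − 2.9)/2 = 1.5 m; q_3 = 0.70 × 0.81 × 1.5 = 0.8505 m³/s
w_4 = (7.1 − 4.6)/2 = 1.25 m; q_4 = 0.84 × 1.15 × 1.25 = 1.208 m³/s
w_5 = (8.0 − 5.9)/2 = 1.05 m; q_5 = 0.74 × 1.29 × 1.05 = 1.002 m³/s
w_6 = (10.4 − 7.1)/2 = 1.65 m; q_6 = 0.61 × 0.80 × 1.65 = 0.8052 m³/s
w_7 = (11.9 − 8.0)/2 = 1.95 m; q_7 = 0.55 × 0.78 × 1.95 = 0.8366 m³/s
w_8 = (11.9 − 10.4)/2 = 0.75 m; q_8 = 0.43 × 0.30 × 0.75 = 0.09675 m³/s
Q = Σ qᵢ = 6.085 m³/s

6.08 m³/s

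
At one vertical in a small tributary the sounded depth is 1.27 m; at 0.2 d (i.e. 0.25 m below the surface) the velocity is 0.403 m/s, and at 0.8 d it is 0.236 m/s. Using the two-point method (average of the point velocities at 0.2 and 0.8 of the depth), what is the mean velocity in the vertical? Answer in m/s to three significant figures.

0.320 m/s

v̄ = (0.403 + 0.236) / 2 = 0.3195 m/s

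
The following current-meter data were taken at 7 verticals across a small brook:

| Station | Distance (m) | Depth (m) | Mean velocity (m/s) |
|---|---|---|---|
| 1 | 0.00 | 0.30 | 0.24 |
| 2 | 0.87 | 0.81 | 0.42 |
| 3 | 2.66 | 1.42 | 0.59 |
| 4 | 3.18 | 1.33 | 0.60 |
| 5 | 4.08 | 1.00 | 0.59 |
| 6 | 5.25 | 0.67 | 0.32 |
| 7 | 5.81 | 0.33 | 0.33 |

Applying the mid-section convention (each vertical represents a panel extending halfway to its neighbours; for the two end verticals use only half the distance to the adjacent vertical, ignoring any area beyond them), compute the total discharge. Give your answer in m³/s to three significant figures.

w_1 = (0.87 − 0.00)/2 = 0.435 m; q_1 = 0.24 × 0.30 × 0.435 = 0.03132 m³/s
w_2 = (2.66 − 0.00)/2 = 1.33 m; q_2 = 0.42 × 0.81 × 1.33 = 0.4525 m³/s
w_3 = (3.18 − 0.87)/2 = 1.155 m; q_3 = 0.59 × 1.42 × 1.155 = 0.9677 m³/s
w_4 = (4.08 − 2.66)/2 = 0.71 m; q_4 = 0.60 × 1.33 × 0.71 = 0.5666 m³/s
w_5 = (5.25 − 3.18)/2 = 1.035 m; q_5 = 0.59 × 1.00 × 1.035 = 0.6107 m³/s
w_6 = (5.81 − 4.08)/2 = 0.865 m; q_6 = 0.32 × 0.67 × 0.865 = 0.1855 m³/s
w_7 = (5.81 − 5.25)/2 = 0.28 m; q_7 = 0.33 × 0.33 × 0.28 = 0.03049 m³/s
Q = Σ qᵢ = 2.845 m³/s

2.84 m³/s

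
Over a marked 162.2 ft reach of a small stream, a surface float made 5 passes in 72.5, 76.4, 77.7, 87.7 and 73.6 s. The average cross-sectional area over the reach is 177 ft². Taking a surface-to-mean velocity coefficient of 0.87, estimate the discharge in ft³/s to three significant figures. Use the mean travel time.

322 ft³/s

t̄ = (72.5 + 76.4 + 77.7 + 87.7 + 73.6) / 5 = 77.58 s
v_surface = L / t̄ = 162.2 / 77.58 = 2.091 ft/s
v_mean = 0.87 × 2.091 = 1.819 ft/s
Q = A × v_mean = 177 × 1.819 = 322.0 ft³/s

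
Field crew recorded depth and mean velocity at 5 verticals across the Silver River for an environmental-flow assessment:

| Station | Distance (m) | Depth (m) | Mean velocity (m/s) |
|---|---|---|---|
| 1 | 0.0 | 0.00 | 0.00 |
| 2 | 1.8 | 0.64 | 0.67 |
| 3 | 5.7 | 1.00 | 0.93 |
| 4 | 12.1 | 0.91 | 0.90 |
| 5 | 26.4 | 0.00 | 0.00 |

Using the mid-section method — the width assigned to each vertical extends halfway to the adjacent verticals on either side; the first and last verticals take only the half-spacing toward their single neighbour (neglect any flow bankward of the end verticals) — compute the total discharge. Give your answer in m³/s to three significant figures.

w_2 = (5.7 − 0.0)/2 = 2.85 m; q_2 = 0.67 × 0.64 × 2.85 = 1.222 m³/s
w_3 = (12.1 − 1.8)/2 = 5.15 m; q_3 = 0.93 × 1.00 × 5.15 = 4.790 m³/s
w_4 = (26.4 − 5.7)/2 = 10.35 m; q_4 = 0.90 × 0.91 × 10.35 = 8.477 m³/s
Stations 1, 5 contribute zero (depth or velocity is 0).
Q = Σ qᵢ = 14.49 m³/s

14.5 m³/s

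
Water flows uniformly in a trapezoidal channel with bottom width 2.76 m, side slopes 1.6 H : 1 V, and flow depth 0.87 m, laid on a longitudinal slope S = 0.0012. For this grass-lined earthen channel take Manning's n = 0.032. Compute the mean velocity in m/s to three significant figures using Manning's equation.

A = (b + z·y)·y = (2.76 + 1.6×0.87)×0.87 = 3.612 m²
P = b + 2y√(1+z²) = 2.76 + 2×0.87×√(1+1.6²) = 6.043 m
R = A/P = 3.612/6.043 = 0.5978 m
Q = (1/n)·A·R^(2/3)·S^(1/2) = (1/0.032) × 3.612 × 0.5978^(2/3) × 0.0012^(1/2) = 2.775 m³/s
V = Q/A = 2.775/3.612 = 0.7682 m/s

0.768 m/s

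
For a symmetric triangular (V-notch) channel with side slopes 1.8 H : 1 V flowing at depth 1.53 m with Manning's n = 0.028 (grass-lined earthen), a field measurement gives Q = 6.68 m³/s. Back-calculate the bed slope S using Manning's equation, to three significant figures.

A = z·y² = 1.8×1.53² = 4.214 m²
P = 2y√(1+z²) = 2×1.53×√(1+1.8²) = 6.301 m
R = A/P = 4.214/6.301 = 0.6687 m
S = (Q·n / (1·A·R^(2/3)))² = (6.68×0.028 / (1×4.214×0.7647))² = 0.003369

0.00337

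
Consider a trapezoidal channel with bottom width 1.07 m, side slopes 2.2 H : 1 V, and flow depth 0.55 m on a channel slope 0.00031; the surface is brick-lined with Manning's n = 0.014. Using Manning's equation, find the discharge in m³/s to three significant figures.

0.763 m³/s

A = (b + z·y)·y = (1.07 + 2.2×0.55)×0.55 = 1.254 m²
P = b + 2y√(1+z²) = 1.07 + 2×0.55×√(1+2.2²) = 3.728 m
R = A/P = 1.254/3.728 = 0.3363 m
Q = (1/n)·A·R^(2/3)·S^(1/2) = (1/0.014) × 1.254 × 0.3363^(2/3) × 0.00031^(1/2) = 0.7627 m³/s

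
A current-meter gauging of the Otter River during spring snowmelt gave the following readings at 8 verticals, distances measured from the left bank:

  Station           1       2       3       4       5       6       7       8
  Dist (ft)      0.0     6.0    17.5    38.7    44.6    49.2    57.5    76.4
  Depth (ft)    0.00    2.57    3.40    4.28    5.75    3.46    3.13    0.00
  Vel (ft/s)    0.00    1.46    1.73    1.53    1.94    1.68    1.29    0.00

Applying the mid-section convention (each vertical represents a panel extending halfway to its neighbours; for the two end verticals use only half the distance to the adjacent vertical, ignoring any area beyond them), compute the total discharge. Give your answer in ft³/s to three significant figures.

369 ft³/s

w_2 = (17.5 − 0.0)/2 = 8.75 ft; q_2 = 1.46 × 2.57 × 8.75 = 32.83 ft³/s
w_3 = (38.7 − 6.0)/2 = 16.35 ft; q_3 = 1.73 × 3.40 × 16.35 = 96.17 ft³/s
w_4 = (44.6 − 17.5)/2 = 13.55 ft; q_4 = 1.53 × 4.28 × 13.55 = 88.73 ft³/s
w_5 = (49.2 − 38.7)/2 = 5.25 ft; q_5 = 1.94 × 5.75 × 5.25 = 58.56 ft³/s
w_6 = (57.5 − 44.6)/2 = 6.45 ft; q_6 = 1.68 × 3.46 × 6.45 = 37.49 ft³/s
w_7 = (76.4 − 49.2)/2 = 13.6 ft; q_7 = 1.29 × 3.13 × 13.6 = 54.91 ft³/s
Stations 1, 8 contribute zero (depth or velocity is 0).
Q = Σ qᵢ = 368.7 ft³/s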